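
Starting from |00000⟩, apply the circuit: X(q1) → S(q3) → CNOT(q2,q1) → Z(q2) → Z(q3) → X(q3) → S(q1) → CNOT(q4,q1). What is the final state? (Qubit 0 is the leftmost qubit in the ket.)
i|01010⟩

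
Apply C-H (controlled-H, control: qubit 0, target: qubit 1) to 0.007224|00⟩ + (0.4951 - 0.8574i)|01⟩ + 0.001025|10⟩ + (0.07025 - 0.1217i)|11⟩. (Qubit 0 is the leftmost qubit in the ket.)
0.007224|00⟩ + (0.4951 - 0.8574i)|01⟩ + (0.0504 - 0.08605i)|10⟩ + (-0.04895 + 0.08605i)|11⟩

C-H leaves the control-|0⟩ kets |00⟩, |01⟩ unchanged and applies H to qubit 1 on the control-|1⟩ pair (|10⟩, |11⟩).
H = [[1/√2, 1/√2], [1/√2, -1/√2]].
With a = amp(|10⟩) = 0.001025 and b = amp(|11⟩) = (0.07025 - 0.1217i):
new amp(|10⟩) = (1/√2)·a + (1/√2)·b = (0.0504 - 0.08605i)
new amp(|11⟩) = (1/√2)·a + (-1/√2)·b = (-0.04895 + 0.08605i)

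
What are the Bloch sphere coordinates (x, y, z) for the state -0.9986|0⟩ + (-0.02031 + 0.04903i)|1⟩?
(0.04056, -0.09792, 0.9944)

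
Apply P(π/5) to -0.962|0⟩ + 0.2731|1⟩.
-0.962|0⟩ + (0.2209 + 0.1605i)|1⟩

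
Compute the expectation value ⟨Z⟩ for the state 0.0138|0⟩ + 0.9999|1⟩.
-0.9996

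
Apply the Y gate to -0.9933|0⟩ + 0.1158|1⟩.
-0.1158i|0⟩ - 0.9933i|1⟩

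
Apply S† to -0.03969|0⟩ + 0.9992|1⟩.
-0.03969|0⟩ - 0.9992i|1⟩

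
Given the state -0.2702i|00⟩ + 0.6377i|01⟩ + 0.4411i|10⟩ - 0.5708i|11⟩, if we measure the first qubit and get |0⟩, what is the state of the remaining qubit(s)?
-0.3901i|0⟩ + 0.9208i|1⟩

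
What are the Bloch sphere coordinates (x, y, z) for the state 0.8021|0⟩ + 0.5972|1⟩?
(0.958, 0, 0.2867)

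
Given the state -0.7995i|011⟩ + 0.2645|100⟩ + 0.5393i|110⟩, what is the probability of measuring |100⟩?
0.06996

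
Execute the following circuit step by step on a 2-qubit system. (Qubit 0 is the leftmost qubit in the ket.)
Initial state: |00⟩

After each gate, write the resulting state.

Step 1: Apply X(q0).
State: |10⟩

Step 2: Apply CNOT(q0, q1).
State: |11⟩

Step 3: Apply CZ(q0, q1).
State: -|11⟩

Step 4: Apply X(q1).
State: -|10⟩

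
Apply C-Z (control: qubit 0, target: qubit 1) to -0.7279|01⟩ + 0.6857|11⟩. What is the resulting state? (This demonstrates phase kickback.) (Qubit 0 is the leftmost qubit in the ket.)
-0.7279|01⟩ - 0.6857|11⟩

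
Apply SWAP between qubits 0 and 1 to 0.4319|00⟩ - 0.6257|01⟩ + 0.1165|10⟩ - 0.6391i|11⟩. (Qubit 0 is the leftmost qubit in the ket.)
0.4319|00⟩ + 0.1165|01⟩ - 0.6257|10⟩ - 0.6391i|11⟩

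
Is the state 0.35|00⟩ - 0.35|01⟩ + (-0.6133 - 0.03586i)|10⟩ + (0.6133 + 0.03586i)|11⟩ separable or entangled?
Separable

Writing the state as a|00⟩ + b|01⟩ + c|10⟩ + d|11⟩, it is a product state iff ad − bc = 0.
Here (a, b, c, d) = (0.35, -0.35, (-0.6133 - 0.03586i), (0.6133 + 0.03586i)): ad − bc = (0.35)(0.6133 + 0.03586i) − (-0.35)(-0.6133 - 0.03586i) = 0, so the state is separable.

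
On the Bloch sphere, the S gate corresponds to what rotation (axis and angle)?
Rotation by π/2 around the z-axis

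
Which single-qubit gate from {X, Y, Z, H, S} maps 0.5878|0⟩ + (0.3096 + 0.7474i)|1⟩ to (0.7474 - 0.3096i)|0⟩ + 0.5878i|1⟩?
Y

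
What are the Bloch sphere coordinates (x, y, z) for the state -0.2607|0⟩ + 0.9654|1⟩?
(-0.5034, 0, -0.864)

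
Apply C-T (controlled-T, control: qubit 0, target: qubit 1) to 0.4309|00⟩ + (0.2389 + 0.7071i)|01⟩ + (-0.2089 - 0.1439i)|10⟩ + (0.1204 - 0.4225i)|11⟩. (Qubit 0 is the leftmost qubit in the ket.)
0.4309|00⟩ + (0.2389 + 0.7071i)|01⟩ + (-0.2089 - 0.1439i)|10⟩ + (0.3839 - 0.2136i)|11⟩

C-T leaves the control-|0⟩ kets |00⟩, |01⟩ unchanged and applies T to qubit 1 on the control-|1⟩ pair (|10⟩, |11⟩).
T = [[1, 0], [0, (1/√2 + (1/√2)i)]].
With a = amp(|10⟩) = (-0.2089 - 0.1439i) and b = amp(|11⟩) = (0.1204 - 0.4225i):
new amp(|10⟩) = (1)·a = (-0.2089 - 0.1439i)
new amp(|11⟩) = (1/√2 + (1/√2)i)·b = (0.3839 - 0.2136i)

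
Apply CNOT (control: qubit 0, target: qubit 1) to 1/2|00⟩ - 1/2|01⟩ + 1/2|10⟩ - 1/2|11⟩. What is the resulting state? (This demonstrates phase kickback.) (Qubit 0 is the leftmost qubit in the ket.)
1/2|00⟩ - 1/2|01⟩ - 1/2|10⟩ + 1/2|11⟩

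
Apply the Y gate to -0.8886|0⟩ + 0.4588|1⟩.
-0.4588i|0⟩ - 0.8886i|1⟩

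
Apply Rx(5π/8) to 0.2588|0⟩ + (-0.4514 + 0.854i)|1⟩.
(0.8539 + 0.3753i)|0⟩ + (-0.2508 + 0.2593i)|1⟩

Rx(5π/8) = [[cos(θ/2), −i·sin(θ/2)], [−i·sin(θ/2), cos(θ/2)]]; θ = 5π/8, cos(θ/2) ≈ 0.55557, sin(θ/2) ≈ 0.83147.
With a = amp(|0⟩) = 0.2588 and b = amp(|1⟩) = (-0.4514 + 0.854i):
new amp(|0⟩) = (0.55557)·a + (-0.83147i)·b = (0.8539 + 0.3753i)
new amp(|1⟩) = (-0.83147i)·a + (0.55557)·b = (-0.2508 + 0.2593i)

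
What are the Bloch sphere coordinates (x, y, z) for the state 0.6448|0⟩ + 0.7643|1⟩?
(0.9856, 0, -0.1684)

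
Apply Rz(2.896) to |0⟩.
(0.1225 - 0.9925i)|0⟩

Rz(2.896) = [[e^(−iθ/2), 0], [0, e^(iθ/2)]] with e^(±iθ/2) = cos(θ/2) ± i·sin(θ/2); θ = 2.896, cos(θ/2) ≈ 0.122488, sin(θ/2) ≈ 0.99247.
With a = amp(|0⟩) = 1 and b = amp(|1⟩) = 0:
new amp(|0⟩) = (0.122488 - 0.99247i)·a = (0.1225 - 0.9925i)
new amp(|1⟩) = (0.122488 + 0.99247i)·b = 0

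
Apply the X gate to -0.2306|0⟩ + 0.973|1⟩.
0.973|0⟩ - 0.2306|1⟩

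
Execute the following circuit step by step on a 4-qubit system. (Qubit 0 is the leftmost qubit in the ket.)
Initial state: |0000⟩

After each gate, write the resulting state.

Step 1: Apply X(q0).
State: |1000⟩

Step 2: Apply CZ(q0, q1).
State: |1000⟩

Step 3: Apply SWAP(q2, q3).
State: |1000⟩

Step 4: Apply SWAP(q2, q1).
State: |1000⟩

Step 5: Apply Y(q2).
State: i|1010⟩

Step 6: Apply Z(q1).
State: i|1010⟩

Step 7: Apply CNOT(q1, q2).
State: i|1010⟩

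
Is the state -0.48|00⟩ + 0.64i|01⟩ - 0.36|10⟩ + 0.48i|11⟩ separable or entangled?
Separable

Writing the state as a|00⟩ + b|01⟩ + c|10⟩ + d|11⟩, it is a product state iff ad − bc = 0.
Here (a, b, c, d) = (-0.48, 0.64i, -0.36, 0.48i): ad − bc = (-0.48)(0.48i) − (0.64i)(-0.36) = 0, so the state is separable.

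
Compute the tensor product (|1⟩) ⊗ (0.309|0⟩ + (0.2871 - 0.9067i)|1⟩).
0.309|10⟩ + (0.2871 - 0.9067i)|11⟩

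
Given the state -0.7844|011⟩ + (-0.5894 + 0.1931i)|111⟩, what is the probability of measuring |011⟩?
0.6153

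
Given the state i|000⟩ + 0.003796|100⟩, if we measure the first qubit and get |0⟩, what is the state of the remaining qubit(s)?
i|00⟩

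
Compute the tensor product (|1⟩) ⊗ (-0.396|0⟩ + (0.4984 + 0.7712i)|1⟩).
-0.396|10⟩ + (0.4984 + 0.7712i)|11⟩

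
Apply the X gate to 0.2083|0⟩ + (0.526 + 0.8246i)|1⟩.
(0.526 + 0.8246i)|0⟩ + 0.2083|1⟩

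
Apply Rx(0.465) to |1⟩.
-0.2304i|0⟩ + 0.9731|1⟩

Rx(0.465) = [[cos(θ/2), −i·sin(θ/2)], [−i·sin(θ/2), cos(θ/2)]]; θ = 0.465, cos(θ/2) ≈ 0.973093, sin(θ/2) ≈ 0.230411.
With a = amp(|0⟩) = 0 and b = amp(|1⟩) = 1:
new amp(|0⟩) = (0.973093)·a + (-0.230411i)·b = -0.2304i
new amp(|1⟩) = (-0.230411i)·a + (0.973093)·b = 0.9731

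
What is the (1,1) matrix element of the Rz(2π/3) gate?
(1/2 + 0.866i)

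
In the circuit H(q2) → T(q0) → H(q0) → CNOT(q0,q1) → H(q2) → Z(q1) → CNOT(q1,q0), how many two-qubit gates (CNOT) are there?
2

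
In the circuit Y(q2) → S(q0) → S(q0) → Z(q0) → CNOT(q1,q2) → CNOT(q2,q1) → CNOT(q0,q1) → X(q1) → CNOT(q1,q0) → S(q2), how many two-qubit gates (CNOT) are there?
4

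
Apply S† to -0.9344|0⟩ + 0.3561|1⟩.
-0.9344|0⟩ - 0.3561i|1⟩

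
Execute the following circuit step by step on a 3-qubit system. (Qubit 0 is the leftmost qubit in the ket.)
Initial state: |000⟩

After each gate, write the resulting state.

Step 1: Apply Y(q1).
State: i|010⟩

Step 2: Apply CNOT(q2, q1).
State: i|010⟩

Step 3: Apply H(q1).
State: (1/√2)i|000⟩ - (1/√2)i|010⟩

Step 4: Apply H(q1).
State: i|010⟩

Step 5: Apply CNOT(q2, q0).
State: i|010⟩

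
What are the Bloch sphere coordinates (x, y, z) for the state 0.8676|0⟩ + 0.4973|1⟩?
(0.8629, 0, 0.5054)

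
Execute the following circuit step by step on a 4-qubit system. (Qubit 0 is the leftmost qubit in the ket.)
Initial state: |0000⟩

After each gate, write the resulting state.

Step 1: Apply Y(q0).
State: i|1000⟩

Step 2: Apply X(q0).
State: i|0000⟩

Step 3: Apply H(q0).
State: (1/√2)i|0000⟩ + (1/√2)i|1000⟩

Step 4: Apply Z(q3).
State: (1/√2)i|0000⟩ + (1/√2)i|1000⟩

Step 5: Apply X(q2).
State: (1/√2)i|0010⟩ + (1/√2)i|1010⟩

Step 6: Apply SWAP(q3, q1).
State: (1/√2)i|0010⟩ + (1/√2)i|1010⟩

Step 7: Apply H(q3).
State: (1/2)i|0010⟩ + (1/2)i|0011⟩ + (1/2)i|1010⟩ + (1/2)i|1011⟩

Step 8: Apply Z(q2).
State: -(1/2)i|0010⟩ - (1/2)i|0011⟩ - (1/2)i|1010⟩ - (1/2)i|1011⟩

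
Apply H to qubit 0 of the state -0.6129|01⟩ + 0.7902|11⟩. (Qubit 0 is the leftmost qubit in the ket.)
0.1254|01⟩ - 0.9921|11⟩

H on qubit 0 mixes each pair of kets that differ only in qubit 0: amplitudes (a, b) of (|…0…⟩, |…1…⟩) become ((a + b)/√2, (a − b)/√2). Kets absent from the input have amplitude 0.
(|01⟩, |11⟩): (a, b) = (-0.6129, 0.7902) → (0.1254, -0.9921)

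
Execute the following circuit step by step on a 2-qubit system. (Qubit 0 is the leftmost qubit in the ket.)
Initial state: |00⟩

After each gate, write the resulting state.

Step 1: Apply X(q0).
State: |10⟩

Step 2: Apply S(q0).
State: i|10⟩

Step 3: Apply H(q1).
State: (1/√2)i|10⟩ + (1/√2)i|11⟩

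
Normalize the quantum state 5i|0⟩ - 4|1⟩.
0.7809i|0⟩ - 0.6247|1⟩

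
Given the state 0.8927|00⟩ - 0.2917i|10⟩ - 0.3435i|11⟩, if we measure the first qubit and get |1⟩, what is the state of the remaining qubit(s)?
-0.6473i|0⟩ - 0.7622i|1⟩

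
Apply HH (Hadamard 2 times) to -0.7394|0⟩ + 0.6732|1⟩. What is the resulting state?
-0.7394|0⟩ + 0.6732|1⟩

H² = I, so an even number of Hadamards cancels: H^2 = I and the state is unchanged.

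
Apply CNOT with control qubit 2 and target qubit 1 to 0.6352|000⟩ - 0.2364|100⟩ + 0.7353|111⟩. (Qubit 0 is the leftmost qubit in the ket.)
0.6352|000⟩ - 0.2364|100⟩ + 0.7353|101⟩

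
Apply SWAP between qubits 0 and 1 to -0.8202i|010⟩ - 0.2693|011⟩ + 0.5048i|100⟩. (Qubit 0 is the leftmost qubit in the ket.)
0.5048i|010⟩ - 0.8202i|100⟩ - 0.2693|101⟩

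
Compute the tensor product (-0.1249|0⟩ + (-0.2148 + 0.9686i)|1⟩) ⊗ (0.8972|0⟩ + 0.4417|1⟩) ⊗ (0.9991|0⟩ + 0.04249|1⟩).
-0.112|000⟩ - 0.004761|001⟩ - 0.05512|010⟩ - 0.002344|011⟩ + (-0.1925 + 0.8682i)|100⟩ + (-0.008189 + 0.03692i)|101⟩ + (-0.09479 + 0.4274i)|110⟩ + (-0.004031 + 0.01818i)|111⟩

amp(|b₁b₂…⟩) = product of the factor amplitudes for bits b₁, b₂, …; only kets whose every factor amplitude is nonzero survive.
|000⟩: (-0.1249)(0.8972)(0.9991) = -0.112
|001⟩: (-0.1249)(0.8972)(0.04249) = -0.004761
|010⟩: (-0.1249)(0.4417)(0.9991) = -0.05512
|011⟩: (-0.1249)(0.4417)(0.04249) = -0.002344
|100⟩: (-0.2148 + 0.9686i)(0.8972)(0.9991) = (-0.1925 + 0.8682i)
|101⟩: (-0.2148 + 0.9686i)(0.8972)(0.04249) = (-0.008189 + 0.03692i)
|110⟩: (-0.2148 + 0.9686i)(0.4417)(0.9991) = (-0.09479 + 0.4274i)
|111⟩: (-0.2148 + 0.9686i)(0.4417)(0.04249) = (-0.004031 + 0.01818i)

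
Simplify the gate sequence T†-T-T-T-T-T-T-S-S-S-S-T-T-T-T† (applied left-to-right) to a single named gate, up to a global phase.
T†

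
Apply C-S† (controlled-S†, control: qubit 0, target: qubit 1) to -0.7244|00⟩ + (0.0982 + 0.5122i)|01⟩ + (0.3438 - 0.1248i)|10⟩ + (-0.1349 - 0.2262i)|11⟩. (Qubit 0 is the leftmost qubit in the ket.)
-0.7244|00⟩ + (0.0982 + 0.5122i)|01⟩ + (0.3438 - 0.1248i)|10⟩ + (-0.2262 + 0.1349i)|11⟩

C-S† leaves the control-|0⟩ kets |00⟩, |01⟩ unchanged and applies S† to qubit 1 on the control-|1⟩ pair (|10⟩, |11⟩).
S† = [[1, 0], [0, -i]].
With a = amp(|10⟩) = (0.3438 - 0.1248i) and b = amp(|11⟩) = (-0.1349 - 0.2262i):
new amp(|10⟩) = (1)·a = (0.3438 - 0.1248i)
new amp(|11⟩) = (-i)·b = (-0.2262 + 0.1349i)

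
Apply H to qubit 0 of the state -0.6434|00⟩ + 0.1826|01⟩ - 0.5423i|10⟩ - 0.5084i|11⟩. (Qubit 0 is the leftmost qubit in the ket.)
(-0.455 - 0.3835i)|00⟩ + (0.1291 - 0.3595i)|01⟩ + (-0.455 + 0.3835i)|10⟩ + (0.1291 + 0.3595i)|11⟩

H on qubit 0 mixes each pair of kets that differ only in qubit 0: amplitudes (a, b) of (|…0…⟩, |…1…⟩) become ((a + b)/√2, (a − b)/√2). Kets absent from the input have amplitude 0.
(|00⟩, |10⟩): (a, b) = (-0.6434, -0.5423i) → ((-0.455 - 0.3835i), (-0.455 + 0.3835i))
(|01⟩, |11⟩): (a, b) = (0.1826, -0.5084i) → ((0.1291 - 0.3595i), (0.1291 + 0.3595i))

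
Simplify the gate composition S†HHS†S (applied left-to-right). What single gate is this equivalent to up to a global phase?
S†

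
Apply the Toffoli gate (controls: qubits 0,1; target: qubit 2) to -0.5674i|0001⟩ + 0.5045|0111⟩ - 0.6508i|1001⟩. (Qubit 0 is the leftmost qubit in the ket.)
-0.5674i|0001⟩ + 0.5045|0111⟩ - 0.6508i|1001⟩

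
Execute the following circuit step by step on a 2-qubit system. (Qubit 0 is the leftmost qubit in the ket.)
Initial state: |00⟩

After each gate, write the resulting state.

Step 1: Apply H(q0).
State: 1/√2|00⟩ + 1/√2|10⟩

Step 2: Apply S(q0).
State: 1/√2|00⟩ + (1/√2)i|10⟩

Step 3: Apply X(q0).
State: (1/√2)i|00⟩ + 1/√2|10⟩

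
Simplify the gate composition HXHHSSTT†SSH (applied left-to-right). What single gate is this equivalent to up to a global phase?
Z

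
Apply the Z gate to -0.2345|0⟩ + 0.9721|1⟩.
-0.2345|0⟩ - 0.9721|1⟩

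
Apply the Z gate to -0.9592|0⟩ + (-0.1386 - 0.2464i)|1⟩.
-0.9592|0⟩ + (0.1386 + 0.2464i)|1⟩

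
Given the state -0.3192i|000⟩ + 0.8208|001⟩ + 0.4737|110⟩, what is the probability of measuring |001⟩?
0.6737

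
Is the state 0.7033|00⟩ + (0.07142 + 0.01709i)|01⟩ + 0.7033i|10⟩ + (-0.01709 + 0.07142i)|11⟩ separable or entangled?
Separable

Writing the state as a|00⟩ + b|01⟩ + c|10⟩ + d|11⟩, it is a product state iff ad − bc = 0.
Here (a, b, c, d) = (0.7033, (0.07142 + 0.01709i), 0.7033i, (-0.01709 + 0.07142i)): ad − bc = (0.7033)(-0.01709 + 0.07142i) − (0.07142 + 0.01709i)(0.7033i) = 0, so the state is separable.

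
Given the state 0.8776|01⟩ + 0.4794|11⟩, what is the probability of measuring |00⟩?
0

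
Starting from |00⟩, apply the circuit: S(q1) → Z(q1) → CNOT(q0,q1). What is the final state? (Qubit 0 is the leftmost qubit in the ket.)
|00⟩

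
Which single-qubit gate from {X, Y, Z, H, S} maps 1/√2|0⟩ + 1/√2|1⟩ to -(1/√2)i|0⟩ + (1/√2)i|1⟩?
Y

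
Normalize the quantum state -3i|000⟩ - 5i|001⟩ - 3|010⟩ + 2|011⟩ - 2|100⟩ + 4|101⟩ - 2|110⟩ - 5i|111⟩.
-0.3062i|000⟩ - 0.5103i|001⟩ - 0.3062|010⟩ + 0.2041|011⟩ - 0.2041|100⟩ + 1/√6|101⟩ - 0.2041|110⟩ - 0.5103i|111⟩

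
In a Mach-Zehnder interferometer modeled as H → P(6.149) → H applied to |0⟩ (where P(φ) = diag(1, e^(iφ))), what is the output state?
(0.9955 - 0.06689i)|0⟩ + (0.004495 + 0.06689i)|1⟩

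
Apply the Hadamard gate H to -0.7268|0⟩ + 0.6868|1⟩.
-0.02828|0⟩ - 0.9996|1⟩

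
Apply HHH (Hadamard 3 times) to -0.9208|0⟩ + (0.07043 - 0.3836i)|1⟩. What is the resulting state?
(-0.6013 - 0.2712i)|0⟩ + (-0.7009 + 0.2712i)|1⟩

H² = I, so H^3 = H: a single Hadamard. With (a, b) = (-0.9208, (0.07043 - 0.3836i)), H gives ((a + b)/√2, (a − b)/√2) = ((-0.6013 - 0.2712i), (-0.7009 + 0.2712i)).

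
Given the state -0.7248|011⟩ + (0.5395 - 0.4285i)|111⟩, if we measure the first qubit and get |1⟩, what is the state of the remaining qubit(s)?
(0.7831 - 0.6219i)|11⟩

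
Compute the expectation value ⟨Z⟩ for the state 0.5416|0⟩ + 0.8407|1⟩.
-0.4134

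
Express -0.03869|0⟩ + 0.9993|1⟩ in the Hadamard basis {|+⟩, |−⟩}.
0.6793|+⟩ - 0.734|−⟩

With |ψ⟩ = α|0⟩ + β|1⟩, the Hadamard-basis coefficients are ⟨+|ψ⟩ = (α + β)/√2 and ⟨−|ψ⟩ = (α − β)/√2.
Here α = -0.03869, β = 0.9993: (α + β)/√2 = 0.6793, (α − β)/√2 = -0.734.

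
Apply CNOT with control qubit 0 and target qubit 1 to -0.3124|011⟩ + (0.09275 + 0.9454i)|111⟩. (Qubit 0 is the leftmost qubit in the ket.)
-0.3124|011⟩ + (0.09275 + 0.9454i)|101⟩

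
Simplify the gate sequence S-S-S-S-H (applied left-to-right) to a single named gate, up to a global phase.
H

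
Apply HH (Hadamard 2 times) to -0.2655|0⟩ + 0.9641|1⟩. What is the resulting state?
-0.2655|0⟩ + 0.9641|1⟩

H² = I, so an even number of Hadamards cancels: H^2 = I and the state is unchanged.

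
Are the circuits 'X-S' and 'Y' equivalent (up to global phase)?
No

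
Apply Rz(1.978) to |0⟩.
(0.5495 - 0.8355i)|0⟩

Rz(1.978) = [[e^(−iθ/2), 0], [0, e^(iθ/2)]] with e^(±iθ/2) = cos(θ/2) ± i·sin(θ/2); θ = 1.978, cos(θ/2) ≈ 0.549526, sin(θ/2) ≈ 0.835477.
With a = amp(|0⟩) = 1 and b = amp(|1⟩) = 0:
new amp(|0⟩) = (0.549526 - 0.835477i)·a = (0.5495 - 0.8355i)
new amp(|1⟩) = (0.549526 + 0.835477i)·b = 0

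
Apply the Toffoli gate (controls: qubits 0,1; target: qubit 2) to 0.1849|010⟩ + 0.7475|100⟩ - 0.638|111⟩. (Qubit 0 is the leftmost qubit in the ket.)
0.1849|010⟩ + 0.7475|100⟩ - 0.638|110⟩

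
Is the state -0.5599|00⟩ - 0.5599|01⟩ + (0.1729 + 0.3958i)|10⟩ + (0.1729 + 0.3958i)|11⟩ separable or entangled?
Separable

Writing the state as a|00⟩ + b|01⟩ + c|10⟩ + d|11⟩, it is a product state iff ad − bc = 0.
Here (a, b, c, d) = (-0.5599, -0.5599, (0.1729 + 0.3958i), (0.1729 + 0.3958i)): ad − bc = (-0.5599)(0.1729 + 0.3958i) − (-0.5599)(0.1729 + 0.3958i) = 0, so the state is separable.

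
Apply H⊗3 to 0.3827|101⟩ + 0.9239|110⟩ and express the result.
0.462|000⟩ + 0.1913|001⟩ - 0.1913|010⟩ - 0.462|011⟩ - 0.462|100⟩ - 0.1913|101⟩ + 0.1913|110⟩ + 0.462|111⟩

H⊗3 gives amp(|y⟩) = (1/2√2) Σ_x (−1)^(x·y) amp(|x⟩), where x·y is the number of positions in which both x and y have a 1.
|000⟩: (0.3827 + 0.9239)/(2√2) = 0.462
|001⟩: (-0.3827 + 0.9239)/(2√2) = 0.1913
|010⟩: (0.3827 - 0.9239)/(2√2) = -0.1913
|011⟩: (-0.3827 - 0.9239)/(2√2) = -0.462
|100⟩: (-0.3827 - 0.9239)/(2√2) = -0.462
|101⟩: (0.3827 - 0.9239)/(2√2) = -0.1913
|110⟩: (-0.3827 + 0.9239)/(2√2) = 0.1913
|111⟩: (0.3827 + 0.9239)/(2√2) = 0.462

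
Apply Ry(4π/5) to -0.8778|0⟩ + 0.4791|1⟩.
-0.7269|0⟩ - 0.6868|1⟩

Ry(4π/5) = [[cos(θ/2), −sin(θ/2)], [sin(θ/2), cos(θ/2)]]; θ = 4π/5, cos(θ/2) ≈ 0.309017, sin(θ/2) ≈ 0.951057.
With a = amp(|0⟩) = -0.8778 and b = amp(|1⟩) = 0.4791:
new amp(|0⟩) = (0.309017)·a + (-0.951057)·b = -0.7269
new amp(|1⟩) = (0.951057)·a + (0.309017)·b = -0.6868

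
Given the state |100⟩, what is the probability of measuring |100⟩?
1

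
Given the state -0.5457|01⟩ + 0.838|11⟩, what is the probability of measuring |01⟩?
0.2978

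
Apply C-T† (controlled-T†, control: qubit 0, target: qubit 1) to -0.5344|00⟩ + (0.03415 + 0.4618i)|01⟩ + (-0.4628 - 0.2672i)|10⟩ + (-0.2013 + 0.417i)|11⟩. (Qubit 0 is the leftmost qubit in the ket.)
-0.5344|00⟩ + (0.03415 + 0.4618i)|01⟩ + (-0.4628 - 0.2672i)|10⟩ + (0.1525 + 0.4372i)|11⟩

C-T† leaves the control-|0⟩ kets |00⟩, |01⟩ unchanged and applies T† to qubit 1 on the control-|1⟩ pair (|10⟩, |11⟩).
T† = [[1, 0], [0, (1/√2 - (1/√2)i)]].
With a = amp(|10⟩) = (-0.4628 - 0.2672i) and b = amp(|11⟩) = (-0.2013 + 0.417i):
new amp(|10⟩) = (1)·a = (-0.4628 - 0.2672i)
new amp(|11⟩) = (1/√2 - (1/√2)i)·b = (0.1525 + 0.4372i)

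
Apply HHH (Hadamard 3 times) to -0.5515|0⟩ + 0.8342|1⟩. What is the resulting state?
0.1999|0⟩ - 0.9798|1⟩

H² = I, so H^3 = H: a single Hadamard. With (a, b) = (-0.5515, 0.8342), H gives ((a + b)/√2, (a − b)/√2) = (0.1999, -0.9798).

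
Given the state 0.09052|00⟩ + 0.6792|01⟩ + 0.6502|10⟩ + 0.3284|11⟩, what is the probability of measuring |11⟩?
0.1078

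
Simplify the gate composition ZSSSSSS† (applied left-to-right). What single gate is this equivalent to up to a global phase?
Z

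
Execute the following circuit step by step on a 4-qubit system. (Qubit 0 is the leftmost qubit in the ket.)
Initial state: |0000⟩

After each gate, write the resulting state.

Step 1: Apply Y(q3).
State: i|0001⟩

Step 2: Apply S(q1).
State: i|0001⟩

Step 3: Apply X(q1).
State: i|0101⟩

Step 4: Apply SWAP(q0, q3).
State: i|1100⟩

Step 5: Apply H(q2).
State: (1/√2)i|1100⟩ + (1/√2)i|1110⟩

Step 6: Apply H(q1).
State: (1/2)i|1000⟩ + (1/2)i|1010⟩ - (1/2)i|1100⟩ - (1/2)i|1110⟩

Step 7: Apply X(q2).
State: (1/2)i|1000⟩ + (1/2)i|1010⟩ - (1/2)i|1100⟩ - (1/2)i|1110⟩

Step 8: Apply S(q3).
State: (1/2)i|1000⟩ + (1/2)i|1010⟩ - (1/2)i|1100⟩ - (1/2)i|1110⟩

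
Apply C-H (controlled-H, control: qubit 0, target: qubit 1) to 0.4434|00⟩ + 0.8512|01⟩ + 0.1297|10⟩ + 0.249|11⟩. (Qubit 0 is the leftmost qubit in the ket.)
0.4434|00⟩ + 0.8512|01⟩ + 0.2678|10⟩ - 0.08436|11⟩

C-H leaves the control-|0⟩ kets |00⟩, |01⟩ unchanged and applies H to qubit 1 on the control-|1⟩ pair (|10⟩, |11⟩).
H = [[1/√2, 1/√2], [1/√2, -1/√2]].
With a = amp(|10⟩) = 0.1297 and b = amp(|11⟩) = 0.249:
new amp(|10⟩) = (1/√2)·a + (1/√2)·b = 0.2678
new amp(|11⟩) = (1/√2)·a + (-1/√2)·b = -0.08436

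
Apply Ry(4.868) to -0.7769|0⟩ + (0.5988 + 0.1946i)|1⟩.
(0.2012 - 0.1265i)|0⟩ + (-0.96 - 0.1479i)|1⟩

Ry(4.868) = [[cos(θ/2), −sin(θ/2)], [sin(θ/2), cos(θ/2)]]; θ = 4.868, cos(θ/2) ≈ -0.759929, sin(θ/2) ≈ 0.650006.
With a = amp(|0⟩) = -0.7769 and b = amp(|1⟩) = (0.5988 + 0.1946i):
new amp(|0⟩) = (-0.759929)·a + (-0.650006)·b = (0.2012 - 0.1265i)
new amp(|1⟩) = (0.650006)·a + (-0.759929)·b = (-0.96 - 0.1479i)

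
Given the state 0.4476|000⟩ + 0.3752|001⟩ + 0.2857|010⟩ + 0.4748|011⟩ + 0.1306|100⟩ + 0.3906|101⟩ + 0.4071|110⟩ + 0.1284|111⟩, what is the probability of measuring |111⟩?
0.01649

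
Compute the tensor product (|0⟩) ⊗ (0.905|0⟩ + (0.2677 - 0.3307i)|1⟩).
0.905|00⟩ + (0.2677 - 0.3307i)|01⟩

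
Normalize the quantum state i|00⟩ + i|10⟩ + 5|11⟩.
0.1925i|00⟩ + 0.1925i|10⟩ + 0.9623|11⟩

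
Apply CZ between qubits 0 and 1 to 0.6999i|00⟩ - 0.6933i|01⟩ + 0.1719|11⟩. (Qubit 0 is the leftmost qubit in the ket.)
0.6999i|00⟩ - 0.6933i|01⟩ - 0.1719|11⟩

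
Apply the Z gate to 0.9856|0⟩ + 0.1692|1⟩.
0.9856|0⟩ - 0.1692|1⟩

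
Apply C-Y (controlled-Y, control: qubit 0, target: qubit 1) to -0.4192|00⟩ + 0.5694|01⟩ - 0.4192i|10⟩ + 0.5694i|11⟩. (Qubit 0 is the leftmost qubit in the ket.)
-0.4192|00⟩ + 0.5694|01⟩ + 0.5694|10⟩ + 0.4192|11⟩

C-Y leaves the control-|0⟩ kets |00⟩, |01⟩ unchanged and applies Y to qubit 1 on the control-|1⟩ pair (|10⟩, |11⟩).
Y = [[0, -i], [i, 0]].
With a = amp(|10⟩) = -0.4192i and b = amp(|11⟩) = 0.5694i:
new amp(|10⟩) = (-i)·b = 0.5694
new amp(|11⟩) = (i)·a = 0.4192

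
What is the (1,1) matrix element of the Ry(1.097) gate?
0.8533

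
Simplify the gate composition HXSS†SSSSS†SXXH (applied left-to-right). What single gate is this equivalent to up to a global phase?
Z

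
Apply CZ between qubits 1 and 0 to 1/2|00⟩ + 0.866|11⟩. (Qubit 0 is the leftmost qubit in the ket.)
1/2|00⟩ - 0.866|11⟩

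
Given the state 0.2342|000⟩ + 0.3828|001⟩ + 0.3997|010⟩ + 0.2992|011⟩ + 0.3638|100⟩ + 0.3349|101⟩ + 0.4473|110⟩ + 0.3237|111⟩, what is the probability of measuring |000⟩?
0.05485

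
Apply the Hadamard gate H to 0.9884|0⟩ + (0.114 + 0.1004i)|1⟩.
(0.7795 + 0.07099i)|0⟩ + (0.6183 - 0.07099i)|1⟩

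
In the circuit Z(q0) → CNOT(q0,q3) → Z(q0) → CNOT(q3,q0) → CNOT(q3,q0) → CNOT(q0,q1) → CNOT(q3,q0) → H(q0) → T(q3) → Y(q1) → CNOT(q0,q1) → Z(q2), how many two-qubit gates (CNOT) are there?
6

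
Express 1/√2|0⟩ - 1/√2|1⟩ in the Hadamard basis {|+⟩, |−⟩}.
|−⟩

With |ψ⟩ = α|0⟩ + β|1⟩, the Hadamard-basis coefficients are ⟨+|ψ⟩ = (α + β)/√2 and ⟨−|ψ⟩ = (α − β)/√2.
Here α = 1/√2, β = -1/√2: (α + β)/√2 = 0, (α − β)/√2 = 1.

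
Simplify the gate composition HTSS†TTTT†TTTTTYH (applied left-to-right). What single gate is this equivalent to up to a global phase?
Y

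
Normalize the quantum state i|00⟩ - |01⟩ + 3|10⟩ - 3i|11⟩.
0.2236i|00⟩ - 0.2236|01⟩ + 0.6708|10⟩ - 0.6708i|11⟩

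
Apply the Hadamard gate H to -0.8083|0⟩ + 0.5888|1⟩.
-0.1552|0⟩ - 0.9879|1⟩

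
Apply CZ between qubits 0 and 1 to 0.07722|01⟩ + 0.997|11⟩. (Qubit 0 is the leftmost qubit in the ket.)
0.07722|01⟩ - 0.997|11⟩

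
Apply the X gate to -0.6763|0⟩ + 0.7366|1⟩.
0.7366|0⟩ - 0.6763|1⟩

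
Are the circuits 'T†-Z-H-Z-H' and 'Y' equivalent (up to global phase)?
No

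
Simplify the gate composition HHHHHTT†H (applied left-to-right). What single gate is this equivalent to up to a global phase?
I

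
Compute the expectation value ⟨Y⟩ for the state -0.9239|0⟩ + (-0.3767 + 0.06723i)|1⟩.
-0.1242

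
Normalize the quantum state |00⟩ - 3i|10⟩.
0.3162|00⟩ - 0.9487i|10⟩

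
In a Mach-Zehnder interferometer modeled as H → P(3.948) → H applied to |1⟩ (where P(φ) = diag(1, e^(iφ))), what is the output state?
(0.846 + 0.3609i)|0⟩ + (0.154 - 0.3609i)|1⟩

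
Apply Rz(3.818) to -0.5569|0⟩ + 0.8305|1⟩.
(0.1848 + 0.5254i)|0⟩ + (-0.2756 + 0.7835i)|1⟩

Rz(3.818) = [[e^(−iθ/2), 0], [0, e^(iθ/2)]] with e^(±iθ/2) = cos(θ/2) ± i·sin(θ/2); θ = 3.818, cos(θ/2) ≈ -0.331793, sin(θ/2) ≈ 0.943352.
With a = amp(|0⟩) = -0.5569 and b = amp(|1⟩) = 0.8305:
new amp(|0⟩) = (-0.331793 - 0.943352i)·a = (0.1848 + 0.5254i)
new amp(|1⟩) = (-0.331793 + 0.943352i)·b = (-0.2756 + 0.7835i)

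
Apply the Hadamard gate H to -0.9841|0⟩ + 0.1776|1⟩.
-0.5703|0⟩ - 0.8214|1⟩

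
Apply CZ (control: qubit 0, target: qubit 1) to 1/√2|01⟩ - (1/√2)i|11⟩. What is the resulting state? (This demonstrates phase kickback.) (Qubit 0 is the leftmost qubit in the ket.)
1/√2|01⟩ + (1/√2)i|11⟩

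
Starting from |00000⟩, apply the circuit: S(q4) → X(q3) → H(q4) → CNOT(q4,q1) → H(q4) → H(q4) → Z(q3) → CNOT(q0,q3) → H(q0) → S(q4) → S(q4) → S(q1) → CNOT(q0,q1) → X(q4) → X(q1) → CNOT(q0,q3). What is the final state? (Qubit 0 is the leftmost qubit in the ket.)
(1/2)i|00010⟩ - 1/2|01011⟩ - 1/2|10001⟩ + (1/2)i|11000⟩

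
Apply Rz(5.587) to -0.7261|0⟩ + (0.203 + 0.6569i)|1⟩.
(0.6826 + 0.2477i)|0⟩ + (-0.4149 - 0.5483i)|1⟩

Rz(5.587) = [[e^(−iθ/2), 0], [0, e^(iθ/2)]] with e^(±iθ/2) = cos(θ/2) ± i·sin(θ/2); θ = 5.587, cos(θ/2) ≈ -0.940025, sin(θ/2) ≈ 0.341105.
With a = amp(|0⟩) = -0.7261 and b = amp(|1⟩) = (0.203 + 0.6569i):
new amp(|0⟩) = (-0.940025 - 0.341105i)·a = (0.6826 + 0.2477i)
new amp(|1⟩) = (-0.940025 + 0.341105i)·b = (-0.4149 - 0.5483i)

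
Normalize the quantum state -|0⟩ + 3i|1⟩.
-0.3162|0⟩ + 0.9487i|1⟩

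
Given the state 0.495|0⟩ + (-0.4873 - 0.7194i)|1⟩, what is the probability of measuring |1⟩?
0.755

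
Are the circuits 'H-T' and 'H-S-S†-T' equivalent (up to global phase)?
Yes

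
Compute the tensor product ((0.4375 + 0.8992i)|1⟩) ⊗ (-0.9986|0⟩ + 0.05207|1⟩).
(-0.4369 - 0.8979i)|10⟩ + (0.02278 + 0.04682i)|11⟩

amp(|b₁b₂…⟩) = product of the factor amplitudes for bits b₁, b₂, …; only kets whose every factor amplitude is nonzero survive.
|10⟩: (0.4375 + 0.8992i)(-0.9986) = (-0.4369 - 0.8979i)
|11⟩: (0.4375 + 0.8992i)(0.05207) = (0.02278 + 0.04682i)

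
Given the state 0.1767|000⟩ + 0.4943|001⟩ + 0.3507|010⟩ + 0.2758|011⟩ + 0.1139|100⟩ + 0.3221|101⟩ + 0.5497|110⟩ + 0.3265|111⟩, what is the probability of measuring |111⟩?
0.1066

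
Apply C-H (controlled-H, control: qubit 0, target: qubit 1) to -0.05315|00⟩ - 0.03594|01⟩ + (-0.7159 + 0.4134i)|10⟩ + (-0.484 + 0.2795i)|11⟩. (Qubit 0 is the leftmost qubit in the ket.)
-0.05315|00⟩ - 0.03594|01⟩ + (-0.8485 + 0.49i)|10⟩ + (-0.164 + 0.09468i)|11⟩

C-H leaves the control-|0⟩ kets |00⟩, |01⟩ unchanged and applies H to qubit 1 on the control-|1⟩ pair (|10⟩, |11⟩).
H = [[1/√2, 1/√2], [1/√2, -1/√2]].
With a = amp(|10⟩) = (-0.7159 + 0.4134i) and b = amp(|11⟩) = (-0.484 + 0.2795i):
new amp(|10⟩) = (1/√2)·a + (1/√2)·b = (-0.8485 + 0.49i)
new amp(|11⟩) = (1/√2)·a + (-1/√2)·b = (-0.164 + 0.09468i)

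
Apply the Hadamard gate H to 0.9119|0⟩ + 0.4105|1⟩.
0.9351|0⟩ + 0.3545|1⟩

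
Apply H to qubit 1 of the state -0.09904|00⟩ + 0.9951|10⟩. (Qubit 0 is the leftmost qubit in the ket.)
-0.07003|00⟩ - 0.07003|01⟩ + 0.7036|10⟩ + 0.7036|11⟩

H on qubit 1 mixes each pair of kets that differ only in qubit 1: amplitudes (a, b) of (|…0…⟩, |…1…⟩) become ((a + b)/√2, (a − b)/√2). Kets absent from the input have amplitude 0.
(|00⟩, |01⟩): (a, b) = (-0.09904, 0) → (-0.07003, -0.07003)
(|10⟩, |11⟩): (a, b) = (0.9951, 0) → (0.7036, 0.7036)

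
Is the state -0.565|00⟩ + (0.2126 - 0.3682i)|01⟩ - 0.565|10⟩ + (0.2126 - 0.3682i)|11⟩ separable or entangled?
Separable

Writing the state as a|00⟩ + b|01⟩ + c|10⟩ + d|11⟩, it is a product state iff ad − bc = 0.
Here (a, b, c, d) = (-0.565, (0.2126 - 0.3682i), -0.565, (0.2126 - 0.3682i)): ad − bc = (-0.565)(0.2126 - 0.3682i) − (0.2126 - 0.3682i)(-0.565) = 0, so the state is separable.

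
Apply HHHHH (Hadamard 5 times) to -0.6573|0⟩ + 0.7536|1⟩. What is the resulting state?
0.06809|0⟩ - 0.9977|1⟩

H² = I, so H^5 = H: a single Hadamard. With (a, b) = (-0.6573, 0.7536), H gives ((a + b)/√2, (a − b)/√2) = (0.06809, -0.9977).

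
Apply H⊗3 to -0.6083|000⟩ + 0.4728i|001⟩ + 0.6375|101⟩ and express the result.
(0.01032 + 0.1672i)|000⟩ + (-0.4405 - 0.1672i)|001⟩ + (0.01032 + 0.1672i)|010⟩ + (-0.4405 - 0.1672i)|011⟩ + (-0.4405 + 0.1672i)|100⟩ + (0.01032 - 0.1672i)|101⟩ + (-0.4405 + 0.1672i)|110⟩ + (0.01032 - 0.1672i)|111⟩

H⊗3 gives amp(|y⟩) = (1/2√2) Σ_x (−1)^(x·y) amp(|x⟩), where x·y is the number of positions in which both x and y have a 1.
|000⟩: (-0.6083 + 0.4728i + 0.6375)/(2√2) = (0.01032 + 0.1672i)
|001⟩: (-0.6083 - 0.4728i - 0.6375)/(2√2) = (-0.4405 - 0.1672i)
|010⟩: (-0.6083 + 0.4728i + 0.6375)/(2√2) = (0.01032 + 0.1672i)
|011⟩: (-0.6083 - 0.4728i - 0.6375)/(2√2) = (-0.4405 - 0.1672i)
|100⟩: (-0.6083 + 0.4728i - 0.6375)/(2√2) = (-0.4405 + 0.1672i)
|101⟩: (-0.6083 - 0.4728i + 0.6375)/(2√2) = (0.01032 - 0.1672i)
|110⟩: (-0.6083 + 0.4728i - 0.6375)/(2√2) = (-0.4405 + 0.1672i)
|111⟩: (-0.6083 - 0.4728i + 0.6375)/(2√2) = (0.01032 - 0.1672i)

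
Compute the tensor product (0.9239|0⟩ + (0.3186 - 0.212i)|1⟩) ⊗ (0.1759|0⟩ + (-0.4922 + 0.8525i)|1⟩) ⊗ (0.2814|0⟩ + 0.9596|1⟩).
0.04573|000⟩ + 0.1559|001⟩ + (-0.128 + 0.2216i)|010⟩ + (-0.4364 + 0.7558i)|011⟩ + (0.01577 - 0.01049i)|100⟩ + (0.05378 - 0.03578i)|101⟩ + (0.00673 + 0.1058i)|110⟩ + (0.02295 + 0.3608i)|111⟩

amp(|b₁b₂…⟩) = product of the factor amplitudes for bits b₁, b₂, …; only kets whose every factor amplitude is nonzero survive.
|000⟩: (0.9239)(0.1759)(0.2814) = 0.04573
|001⟩: (0.9239)(0.1759)(0.9596) = 0.1559
|010⟩: (0.9239)(-0.4922 + 0.8525i)(0.2814) = (-0.128 + 0.2216i)
|011⟩: (0.9239)(-0.4922 + 0.8525i)(0.9596) = (-0.4364 + 0.7558i)
|100⟩: (0.3186 - 0.212i)(0.1759)(0.2814) = (0.01577 - 0.01049i)
|101⟩: (0.3186 - 0.212i)(0.1759)(0.9596) = (0.05378 - 0.03578i)
|110⟩: (0.3186 - 0.212i)(-0.4922 + 0.8525i)(0.2814) = (0.00673 + 0.1058i)
|111⟩: (0.3186 - 0.212i)(-0.4922 + 0.8525i)(0.9596) = (0.02295 + 0.3608i)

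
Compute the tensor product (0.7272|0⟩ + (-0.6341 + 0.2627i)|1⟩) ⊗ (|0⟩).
0.7272|00⟩ + (-0.6341 + 0.2627i)|10⟩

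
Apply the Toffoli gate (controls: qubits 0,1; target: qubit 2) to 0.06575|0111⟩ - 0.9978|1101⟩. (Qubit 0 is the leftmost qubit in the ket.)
0.06575|0111⟩ - 0.9978|1111⟩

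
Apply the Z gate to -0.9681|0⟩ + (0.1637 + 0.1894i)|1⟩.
-0.9681|0⟩ + (-0.1637 - 0.1894i)|1⟩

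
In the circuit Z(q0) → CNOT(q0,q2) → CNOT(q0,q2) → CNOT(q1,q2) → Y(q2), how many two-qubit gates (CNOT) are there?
3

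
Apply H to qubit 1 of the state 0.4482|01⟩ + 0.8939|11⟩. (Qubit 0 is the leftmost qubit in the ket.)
0.3169|00⟩ - 0.3169|01⟩ + 0.6321|10⟩ - 0.6321|11⟩

H on qubit 1 mixes each pair of kets that differ only in qubit 1: amplitudes (a, b) of (|…0…⟩, |…1…⟩) become ((a + b)/√2, (a − b)/√2). Kets absent from the input have amplitude 0.
(|00⟩, |01⟩): (a, b) = (0, 0.4482) → (0.3169, -0.3169)
(|10⟩, |11⟩): (a, b) = (0, 0.8939) → (0.6321, -0.6321)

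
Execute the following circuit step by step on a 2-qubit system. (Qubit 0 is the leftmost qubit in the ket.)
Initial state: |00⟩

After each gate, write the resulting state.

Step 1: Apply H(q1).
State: 1/√2|00⟩ + 1/√2|01⟩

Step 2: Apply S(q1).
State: 1/√2|00⟩ + (1/√2)i|01⟩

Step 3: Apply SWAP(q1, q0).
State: 1/√2|00⟩ + (1/√2)i|10⟩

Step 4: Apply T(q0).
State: 1/√2|00⟩ + (-1/2 + (1/2)i)|10⟩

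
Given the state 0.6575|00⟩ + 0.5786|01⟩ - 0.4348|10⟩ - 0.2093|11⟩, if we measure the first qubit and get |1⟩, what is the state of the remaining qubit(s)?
-0.901|0⟩ - 0.4337|1⟩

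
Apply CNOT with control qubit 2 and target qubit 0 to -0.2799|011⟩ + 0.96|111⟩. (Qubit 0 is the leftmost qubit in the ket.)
0.96|011⟩ - 0.2799|111⟩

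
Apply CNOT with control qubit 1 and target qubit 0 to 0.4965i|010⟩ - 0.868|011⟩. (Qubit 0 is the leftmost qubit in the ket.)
0.4965i|110⟩ - 0.868|111⟩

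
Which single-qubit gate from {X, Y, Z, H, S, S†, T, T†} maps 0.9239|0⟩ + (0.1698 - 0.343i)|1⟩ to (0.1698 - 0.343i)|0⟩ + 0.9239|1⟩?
X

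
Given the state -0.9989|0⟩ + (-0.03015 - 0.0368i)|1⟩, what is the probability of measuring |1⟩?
0.002263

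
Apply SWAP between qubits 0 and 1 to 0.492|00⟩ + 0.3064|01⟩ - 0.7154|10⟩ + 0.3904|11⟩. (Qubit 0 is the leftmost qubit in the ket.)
0.492|00⟩ - 0.7154|01⟩ + 0.3064|10⟩ + 0.3904|11⟩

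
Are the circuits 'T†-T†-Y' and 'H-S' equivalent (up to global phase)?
No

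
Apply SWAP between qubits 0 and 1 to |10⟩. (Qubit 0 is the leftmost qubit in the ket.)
|01⟩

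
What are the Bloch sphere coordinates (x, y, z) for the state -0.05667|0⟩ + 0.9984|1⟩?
(-0.1132, 0, -0.9936)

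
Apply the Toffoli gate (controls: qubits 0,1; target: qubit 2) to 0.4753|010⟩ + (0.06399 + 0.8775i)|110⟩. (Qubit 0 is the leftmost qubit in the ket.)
0.4753|010⟩ + (0.06399 + 0.8775i)|111⟩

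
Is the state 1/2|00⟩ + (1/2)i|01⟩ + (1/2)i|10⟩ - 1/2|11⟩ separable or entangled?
Separable

Writing the state as a|00⟩ + b|01⟩ + c|10⟩ + d|11⟩, it is a product state iff ad − bc = 0.
Here (a, b, c, d) = (1/2, (1/2)i, (1/2)i, -1/2): ad − bc = (1/2)(-1/2) − ((1/2)i)((1/2)i) = 0, so the state is separable.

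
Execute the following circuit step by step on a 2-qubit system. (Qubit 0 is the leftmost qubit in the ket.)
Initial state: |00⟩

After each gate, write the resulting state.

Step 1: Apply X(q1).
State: |01⟩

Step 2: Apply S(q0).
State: |01⟩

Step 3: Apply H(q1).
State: 1/√2|00⟩ - 1/√2|01⟩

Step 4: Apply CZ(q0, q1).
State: 1/√2|00⟩ - 1/√2|01⟩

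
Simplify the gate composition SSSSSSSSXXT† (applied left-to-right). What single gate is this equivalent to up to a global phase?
T†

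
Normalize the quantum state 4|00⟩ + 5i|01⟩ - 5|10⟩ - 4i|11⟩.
0.4417|00⟩ + 0.5522i|01⟩ - 0.5522|10⟩ - 0.4417i|11⟩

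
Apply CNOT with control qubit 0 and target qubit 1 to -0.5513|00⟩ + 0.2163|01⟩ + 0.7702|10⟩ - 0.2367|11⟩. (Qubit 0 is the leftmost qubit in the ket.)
-0.5513|00⟩ + 0.2163|01⟩ - 0.2367|10⟩ + 0.7702|11⟩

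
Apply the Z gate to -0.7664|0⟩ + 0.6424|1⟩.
-0.7664|0⟩ - 0.6424|1⟩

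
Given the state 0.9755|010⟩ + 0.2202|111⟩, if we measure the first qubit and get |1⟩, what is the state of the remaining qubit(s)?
|11⟩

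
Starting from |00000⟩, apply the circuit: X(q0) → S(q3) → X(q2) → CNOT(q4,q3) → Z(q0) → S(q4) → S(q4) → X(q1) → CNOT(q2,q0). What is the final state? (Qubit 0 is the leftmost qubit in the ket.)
-|01100⟩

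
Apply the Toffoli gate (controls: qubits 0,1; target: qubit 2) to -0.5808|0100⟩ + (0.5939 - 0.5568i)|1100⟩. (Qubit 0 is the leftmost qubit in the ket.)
-0.5808|0100⟩ + (0.5939 - 0.5568i)|1110⟩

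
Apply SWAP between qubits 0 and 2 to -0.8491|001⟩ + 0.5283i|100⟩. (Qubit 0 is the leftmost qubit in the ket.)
0.5283i|001⟩ - 0.8491|100⟩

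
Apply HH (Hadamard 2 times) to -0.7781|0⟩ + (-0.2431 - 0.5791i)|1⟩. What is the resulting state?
-0.7781|0⟩ + (-0.2431 - 0.5791i)|1⟩

H² = I, so an even number of Hadamards cancels: H^2 = I and the state is unchanged.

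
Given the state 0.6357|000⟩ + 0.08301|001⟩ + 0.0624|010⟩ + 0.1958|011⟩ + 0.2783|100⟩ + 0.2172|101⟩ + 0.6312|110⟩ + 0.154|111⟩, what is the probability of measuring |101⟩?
0.04718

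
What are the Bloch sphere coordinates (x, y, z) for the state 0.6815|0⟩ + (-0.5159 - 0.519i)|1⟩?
(-0.7032, -0.7074, -0.07107)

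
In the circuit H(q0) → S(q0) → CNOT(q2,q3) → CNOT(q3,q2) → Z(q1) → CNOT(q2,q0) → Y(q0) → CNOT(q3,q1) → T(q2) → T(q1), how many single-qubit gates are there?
6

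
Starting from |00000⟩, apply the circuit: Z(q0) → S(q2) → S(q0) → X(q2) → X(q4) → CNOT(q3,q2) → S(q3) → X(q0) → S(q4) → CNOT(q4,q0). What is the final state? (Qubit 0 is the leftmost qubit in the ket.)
i|00101⟩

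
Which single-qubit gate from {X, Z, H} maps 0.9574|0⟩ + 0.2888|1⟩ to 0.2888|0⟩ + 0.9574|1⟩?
X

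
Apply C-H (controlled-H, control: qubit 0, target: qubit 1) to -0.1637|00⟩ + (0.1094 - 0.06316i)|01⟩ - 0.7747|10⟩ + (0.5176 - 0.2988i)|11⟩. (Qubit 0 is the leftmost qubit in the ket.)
-0.1637|00⟩ + (0.1094 - 0.06316i)|01⟩ + (-0.1818 - 0.2113i)|10⟩ + (-0.9138 + 0.2113i)|11⟩

C-H leaves the control-|0⟩ kets |00⟩, |01⟩ unchanged and applies H to qubit 1 on the control-|1⟩ pair (|10⟩, |11⟩).
H = [[1/√2, 1/√2], [1/√2, -1/√2]].
With a = amp(|10⟩) = -0.7747 and b = amp(|11⟩) = (0.5176 - 0.2988i):
new amp(|10⟩) = (1/√2)·a + (1/√2)·b = (-0.1818 - 0.2113i)
new amp(|11⟩) = (1/√2)·a + (-1/√2)·b = (-0.9138 + 0.2113i)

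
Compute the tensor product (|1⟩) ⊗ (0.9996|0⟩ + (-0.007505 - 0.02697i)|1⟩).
0.9996|10⟩ + (-0.007505 - 0.02697i)|11⟩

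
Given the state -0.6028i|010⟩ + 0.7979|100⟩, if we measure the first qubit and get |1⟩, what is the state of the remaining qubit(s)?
|00⟩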